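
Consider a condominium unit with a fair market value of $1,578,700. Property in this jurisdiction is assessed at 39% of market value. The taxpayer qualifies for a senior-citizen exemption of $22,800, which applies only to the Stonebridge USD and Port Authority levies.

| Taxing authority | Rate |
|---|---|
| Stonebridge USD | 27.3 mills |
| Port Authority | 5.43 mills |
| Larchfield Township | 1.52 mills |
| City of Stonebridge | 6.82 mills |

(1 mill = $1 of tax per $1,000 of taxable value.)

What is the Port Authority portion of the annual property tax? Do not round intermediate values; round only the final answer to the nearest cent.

$3,219.41

Assessed value = $1,578,700 × 0.39 = $615,693
Port Authority taxable value = $615,693 − $22,800 = $592,893
Port Authority levy = $592,893 × 0.00543 = $3,219.40899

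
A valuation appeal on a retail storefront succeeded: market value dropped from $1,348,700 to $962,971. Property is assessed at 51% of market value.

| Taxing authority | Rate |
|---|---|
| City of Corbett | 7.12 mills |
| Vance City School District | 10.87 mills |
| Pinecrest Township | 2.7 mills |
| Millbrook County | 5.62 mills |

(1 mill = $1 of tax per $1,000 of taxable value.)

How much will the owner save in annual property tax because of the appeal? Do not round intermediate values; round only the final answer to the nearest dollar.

$5,176

Old assessed value = $1,348,700 × 0.51 = $687,837
New assessed value = $962,971 × 0.51 = $491,115.21
Combined rate = 0.00712 + 0.01087 + 0.0027 + 0.00562 = 0.02631
Old tax = $687,837 × 0.02631 = $18,096.99147
New tax = $491,115.21 × 0.02631 = $12,921.2411751
Reduction = $18,096.99147 − $12,921.2411751 = $5,175.7502949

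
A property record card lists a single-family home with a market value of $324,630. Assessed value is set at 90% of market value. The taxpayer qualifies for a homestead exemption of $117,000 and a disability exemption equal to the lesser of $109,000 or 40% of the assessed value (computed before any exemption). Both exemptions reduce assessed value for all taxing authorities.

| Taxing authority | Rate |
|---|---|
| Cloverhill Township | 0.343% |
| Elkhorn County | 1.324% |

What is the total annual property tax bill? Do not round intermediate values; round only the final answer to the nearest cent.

Assessed value = $324,630 × 0.9 = $292,167
Disability exemption = min($109,000, 40% × $292,167) = min($109,000, $116,866.8) = $109,000 (dollar cap binds)
Taxable value = $292,167 − $117,000 − $109,000 = $66,167
Cloverhill Township: $66,167 × 0.00343 = $226.95281
Elkhorn County: $66,167 × 0.01324 = $876.05108
Total = $1,103.00389

$1,103.00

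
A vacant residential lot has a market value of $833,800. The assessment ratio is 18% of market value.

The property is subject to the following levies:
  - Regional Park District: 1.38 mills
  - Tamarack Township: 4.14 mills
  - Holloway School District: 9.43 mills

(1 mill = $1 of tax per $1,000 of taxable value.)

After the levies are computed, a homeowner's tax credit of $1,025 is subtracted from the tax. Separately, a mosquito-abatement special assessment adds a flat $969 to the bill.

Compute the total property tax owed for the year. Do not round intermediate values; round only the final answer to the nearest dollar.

$2,188

Assessed value = $833,800 × 0.18 = $150,084
Regional Park District: $150,084 × 0.00138 = $207.11592
Tamarack Township: $150,084 × 0.00414 = $621.34776
Holloway School District: $150,084 × 0.00943 = $1,415.29212
Levies subtotal = $2,243.7558
After credit = $2,243.7558 − $1,025 = $1,218.7558
Total = $1,218.7558 + $969 = $2,187.7558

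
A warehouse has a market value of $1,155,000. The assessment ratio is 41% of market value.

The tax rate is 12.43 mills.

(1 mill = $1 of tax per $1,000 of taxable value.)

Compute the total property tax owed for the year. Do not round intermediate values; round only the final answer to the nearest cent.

Assessed value = $1,155,000 × 0.41 = $473,550
Tax = $473,550 × 0.01243 = $5,886.2265

$5,886.23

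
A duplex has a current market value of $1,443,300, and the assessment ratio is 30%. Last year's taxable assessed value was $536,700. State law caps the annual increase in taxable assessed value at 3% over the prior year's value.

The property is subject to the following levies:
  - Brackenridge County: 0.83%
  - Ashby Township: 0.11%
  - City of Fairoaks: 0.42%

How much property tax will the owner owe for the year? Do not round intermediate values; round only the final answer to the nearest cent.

Uncapped assessed value = $1,443,300 × 0.3 = $432,990
Cap limit = $536,700 × 1.03 = $552,801
Taxable assessed value = min($432,990, $552,801) = $432,990 (cap does not bind)
Brackenridge County: $432,990 × 0.0083 = $3,593.817
Ashby Township: $432,990 × 0.0011 = $476.289
City of Fairoaks: $432,990 × 0.0042 = $1,818.558
Total = $5,888.664

$5,888.66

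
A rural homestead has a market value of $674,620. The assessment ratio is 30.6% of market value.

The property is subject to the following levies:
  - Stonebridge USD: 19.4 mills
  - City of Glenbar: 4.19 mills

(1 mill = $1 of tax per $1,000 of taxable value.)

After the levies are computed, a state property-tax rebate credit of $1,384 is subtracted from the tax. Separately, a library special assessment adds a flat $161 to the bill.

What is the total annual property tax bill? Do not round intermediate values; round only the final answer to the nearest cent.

$3,646.77

Assessed value = $674,620 × 0.306 = $206,433.72
Stonebridge USD: $206,433.72 × 0.0194 = $4,004.814168
City of Glenbar: $206,433.72 × 0.00419 = $864.9572868
Levies subtotal = $4,869.7714548
After credit = $4,869.7714548 − $1,384 = $3,485.7714548
Total = $3,485.7714548 + $161 = $3,646.7714548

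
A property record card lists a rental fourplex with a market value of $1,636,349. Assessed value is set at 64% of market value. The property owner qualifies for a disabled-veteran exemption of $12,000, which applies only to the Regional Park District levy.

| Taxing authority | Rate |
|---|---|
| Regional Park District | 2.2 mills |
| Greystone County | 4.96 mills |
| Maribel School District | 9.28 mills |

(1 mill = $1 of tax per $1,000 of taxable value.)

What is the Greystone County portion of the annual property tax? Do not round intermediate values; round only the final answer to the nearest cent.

$5,194.43

Assessed value = $1,636,349 × 0.64 = $1,047,263.36
Greystone County taxable value = $1,047,263.36 (exemption does not apply)
Greystone County levy = $1,047,263.36 × 0.00496 = $5,194.4262656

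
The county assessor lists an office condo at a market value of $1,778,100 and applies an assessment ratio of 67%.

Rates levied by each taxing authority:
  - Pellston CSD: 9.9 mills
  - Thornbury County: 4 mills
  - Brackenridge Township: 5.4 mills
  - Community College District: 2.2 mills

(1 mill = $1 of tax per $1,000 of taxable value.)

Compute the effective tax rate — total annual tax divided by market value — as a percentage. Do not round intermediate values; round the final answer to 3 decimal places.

Assessed value = $1,778,100 × 0.67 = $1,191,327
Pellston CSD: $1,191,327 × 0.0099 = $11,794.1373
Thornbury County: $1,191,327 × 0.004 = $4,765.308
Brackenridge Township: $1,191,327 × 0.0054 = $6,433.1658
Community College District: $1,191,327 × 0.0022 = $2,620.9194
Total tax = $25,613.5305
Effective rate = $25,613.5305 ÷ $1,778,100 = 1.441% of market value

1.441%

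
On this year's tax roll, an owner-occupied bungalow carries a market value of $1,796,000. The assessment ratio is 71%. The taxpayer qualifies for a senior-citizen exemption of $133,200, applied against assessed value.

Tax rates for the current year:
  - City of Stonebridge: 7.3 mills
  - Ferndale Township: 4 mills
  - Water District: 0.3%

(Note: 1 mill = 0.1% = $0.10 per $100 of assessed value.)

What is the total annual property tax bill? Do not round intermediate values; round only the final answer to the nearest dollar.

Assessed value = $1,796,000 × 0.71 = $1,275,160
Taxable value = $1,275,160 − $133,200 = $1,141,960
City of Stonebridge: $1,141,960 × 0.0073 = $8,336.308
Ferndale Township: $1,141,960 × 0.004 = $4,567.84
Water District: $1,141,960 × 0.003 = $3,425.88
Total = $16,330.028

$16,330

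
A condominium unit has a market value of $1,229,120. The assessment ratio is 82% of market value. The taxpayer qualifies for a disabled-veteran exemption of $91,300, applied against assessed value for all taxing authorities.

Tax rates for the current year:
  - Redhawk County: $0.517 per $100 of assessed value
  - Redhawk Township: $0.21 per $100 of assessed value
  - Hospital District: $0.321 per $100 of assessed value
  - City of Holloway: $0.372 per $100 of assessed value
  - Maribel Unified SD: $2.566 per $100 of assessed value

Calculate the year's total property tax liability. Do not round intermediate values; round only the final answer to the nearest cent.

Assessed value = $1,229,120 × 0.82 = $1,007,878.4
Taxable value = $1,007,878.4 − $91,300 = $916,578.4
Redhawk County: $916,578.4 × 0.00517 = $4,738.710328
Redhawk Township: $916,578.4 × 0.0021 = $1,924.81464
Hospital District: $916,578.4 × 0.00321 = $2,942.216664
City of Holloway: $916,578.4 × 0.00372 = $3,409.671648
Maribel Unified SD: $916,578.4 × 0.02566 = $23,519.401744
Total = $4,738.710328 + $1,924.81464 + $2,942.216664 + $3,409.671648 + $23,519.401744 = $36,534.815024

$36,534.82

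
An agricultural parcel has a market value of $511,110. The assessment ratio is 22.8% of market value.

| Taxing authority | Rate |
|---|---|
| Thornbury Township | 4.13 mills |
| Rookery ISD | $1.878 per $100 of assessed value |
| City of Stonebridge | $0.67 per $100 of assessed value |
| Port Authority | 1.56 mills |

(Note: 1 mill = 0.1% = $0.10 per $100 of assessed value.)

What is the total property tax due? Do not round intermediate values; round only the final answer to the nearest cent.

$3,632.34

Assessed value = $511,110 × 0.228 = $116,533.08
Thornbury Township: $116,533.08 × 0.00413 = $481.2816204
Rookery ISD: $116,533.08 × 0.01878 = $2,188.4912424
City of Stonebridge: $116,533.08 × 0.0067 = $780.771636
Port Authority: $116,533.08 × 0.00156 = $181.7916048
Total = $3,632.3361036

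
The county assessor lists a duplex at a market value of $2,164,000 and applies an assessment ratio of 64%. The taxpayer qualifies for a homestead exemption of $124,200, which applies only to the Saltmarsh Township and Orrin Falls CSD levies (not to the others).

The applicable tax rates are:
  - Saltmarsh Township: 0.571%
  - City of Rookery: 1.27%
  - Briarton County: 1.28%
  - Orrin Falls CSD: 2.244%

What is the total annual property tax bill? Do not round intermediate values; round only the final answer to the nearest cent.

$70,806.87

Assessed value = $2,164,000 × 0.64 = $1,384,960
Saltmarsh Township: ($1,384,960 − $124,200) × 0.00571 = $1,260,760 × 0.00571 = $7,198.9396
City of Rookery: $1,384,960 × 0.0127 = $17,588.992
Briarton County: $1,384,960 × 0.0128 = $17,727.488
Orrin Falls CSD: ($1,384,960 − $124,200) × 0.02244 = $1,260,760 × 0.02244 = $28,291.4544
Total = $70,806.874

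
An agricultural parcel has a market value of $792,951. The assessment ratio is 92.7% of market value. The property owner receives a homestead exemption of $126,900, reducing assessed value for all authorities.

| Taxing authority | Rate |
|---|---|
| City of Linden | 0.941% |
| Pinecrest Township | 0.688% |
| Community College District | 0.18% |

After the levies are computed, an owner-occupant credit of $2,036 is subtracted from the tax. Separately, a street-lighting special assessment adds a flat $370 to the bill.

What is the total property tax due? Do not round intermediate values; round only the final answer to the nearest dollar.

$9,336

Assessed value = $792,951 × 0.927 = $735,065.577
Taxable value = $735,065.577 − $126,900 = $608,165.577
City of Linden: $608,165.577 × 0.00941 = $5,722.83807957
Pinecrest Township: $608,165.577 × 0.00688 = $4,184.17916976
Community College District: $608,165.577 × 0.0018 = $1,094.6980386
Levies subtotal = $11,001.71528793
After credit = $11,001.71528793 − $2,036 = $8,965.71528793
Total = $8,965.71528793 + $370 = $9,335.71528793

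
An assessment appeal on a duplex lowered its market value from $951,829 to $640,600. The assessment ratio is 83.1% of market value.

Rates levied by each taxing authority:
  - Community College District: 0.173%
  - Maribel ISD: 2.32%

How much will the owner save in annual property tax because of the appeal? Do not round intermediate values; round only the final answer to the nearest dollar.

Old assessed value = $951,829 × 0.831 = $790,969.899
New assessed value = $640,600 × 0.831 = $532,338.6
Combined rate = 0.00173 + 0.0232 = 0.02493
Old tax = $790,969.899 × 0.02493 = $19,718.87958207
New tax = $532,338.6 × 0.02493 = $13,271.201298
Reduction = $19,718.87958207 − $13,271.201298 = $6,447.67828407

$6,448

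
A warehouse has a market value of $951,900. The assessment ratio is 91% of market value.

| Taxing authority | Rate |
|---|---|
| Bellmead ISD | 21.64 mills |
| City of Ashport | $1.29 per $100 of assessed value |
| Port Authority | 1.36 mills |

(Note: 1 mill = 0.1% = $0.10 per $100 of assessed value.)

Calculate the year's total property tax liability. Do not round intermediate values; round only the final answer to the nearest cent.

$31,097.62

Assessed value = $951,900 × 0.91 = $866,229
Bellmead ISD: $866,229 × 0.02164 = $18,745.19556
City of Ashport: $866,229 × 0.0129 = $11,174.3541
Port Authority: $866,229 × 0.00136 = $1,178.07144
Total = $31,097.6211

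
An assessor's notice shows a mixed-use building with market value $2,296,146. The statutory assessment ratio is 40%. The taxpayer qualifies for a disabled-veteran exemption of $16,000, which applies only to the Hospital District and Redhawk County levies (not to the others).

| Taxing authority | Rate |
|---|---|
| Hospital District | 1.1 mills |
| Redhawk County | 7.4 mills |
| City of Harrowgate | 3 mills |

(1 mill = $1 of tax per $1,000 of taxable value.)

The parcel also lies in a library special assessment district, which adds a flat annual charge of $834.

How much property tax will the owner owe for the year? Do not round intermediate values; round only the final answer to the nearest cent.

Assessed value = $2,296,146 × 0.4 = $918,458.4
Hospital District: ($918,458.4 − $16,000) × 0.0011 = $902,458.4 × 0.0011 = $992.70424
Redhawk County: ($918,458.4 − $16,000) × 0.0074 = $902,458.4 × 0.0074 = $6,678.19216
City of Harrowgate: $918,458.4 × 0.003 = $2,755.3752
Levies subtotal = $10,426.2716
Total = $10,426.2716 + $834 = $11,260.2716

$11,260.27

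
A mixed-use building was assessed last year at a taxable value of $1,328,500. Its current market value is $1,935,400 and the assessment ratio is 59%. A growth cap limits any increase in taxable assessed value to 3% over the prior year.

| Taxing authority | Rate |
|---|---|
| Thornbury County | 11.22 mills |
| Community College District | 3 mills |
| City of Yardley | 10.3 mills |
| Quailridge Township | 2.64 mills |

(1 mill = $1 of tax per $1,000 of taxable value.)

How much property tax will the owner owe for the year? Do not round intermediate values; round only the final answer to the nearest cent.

$31,013.62

Uncapped assessed value = $1,935,400 × 0.59 = $1,141,886
Cap limit = $1,328,500 × 1.03 = $1,368,355
Taxable assessed value = min($1,141,886, $1,368,355) = $1,141,886 (cap does not bind)
Thornbury County: $1,141,886 × 0.01122 = $12,811.96092
Community College District: $1,141,886 × 0.003 = $3,425.658
City of Yardley: $1,141,886 × 0.0103 = $11,761.4258
Quailridge Township: $1,141,886 × 0.00264 = $3,014.57904
Total = $31,013.62376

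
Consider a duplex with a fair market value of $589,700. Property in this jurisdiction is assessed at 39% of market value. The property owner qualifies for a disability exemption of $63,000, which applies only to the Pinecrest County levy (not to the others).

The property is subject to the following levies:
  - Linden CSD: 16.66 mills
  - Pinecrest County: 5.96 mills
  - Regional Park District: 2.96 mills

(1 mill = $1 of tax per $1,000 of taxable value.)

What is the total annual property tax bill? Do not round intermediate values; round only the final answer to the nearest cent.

$5,507.49

Assessed value = $589,700 × 0.39 = $229,983
Linden CSD: $229,983 × 0.01666 = $3,831.51678
Pinecrest County: ($229,983 − $63,000) × 0.00596 = $166,983 × 0.00596 = $995.21868
Regional Park District: $229,983 × 0.00296 = $680.74968
Total = $5,507.48514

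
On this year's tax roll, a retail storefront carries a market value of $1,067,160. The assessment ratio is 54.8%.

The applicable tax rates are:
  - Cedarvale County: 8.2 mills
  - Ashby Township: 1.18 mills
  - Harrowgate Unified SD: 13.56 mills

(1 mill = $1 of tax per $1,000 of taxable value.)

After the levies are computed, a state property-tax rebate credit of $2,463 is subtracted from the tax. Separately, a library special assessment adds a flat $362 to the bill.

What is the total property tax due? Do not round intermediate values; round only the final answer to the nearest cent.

Assessed value = $1,067,160 × 0.548 = $584,803.68
Cedarvale County: $584,803.68 × 0.0082 = $4,795.390176
Ashby Township: $584,803.68 × 0.00118 = $690.0683424
Harrowgate Unified SD: $584,803.68 × 0.01356 = $7,929.9379008
Levies subtotal = $13,415.3964192
After credit = $13,415.3964192 − $2,463 = $10,952.3964192
Total = $10,952.3964192 + $362 = $11,314.3964192

$11,314.40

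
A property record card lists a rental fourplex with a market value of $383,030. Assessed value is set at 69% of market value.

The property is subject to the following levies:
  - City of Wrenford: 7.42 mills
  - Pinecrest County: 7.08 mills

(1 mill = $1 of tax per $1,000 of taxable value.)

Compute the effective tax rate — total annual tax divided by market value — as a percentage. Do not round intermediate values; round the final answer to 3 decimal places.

Assessed value = $383,030 × 0.69 = $264,290.7
City of Wrenford: $264,290.7 × 0.00742 = $1,961.036994
Pinecrest County: $264,290.7 × 0.00708 = $1,871.178156
Total tax = $3,832.21515
Effective rate = $3,832.21515 ÷ $383,030 = 1.001% of market value

1.001%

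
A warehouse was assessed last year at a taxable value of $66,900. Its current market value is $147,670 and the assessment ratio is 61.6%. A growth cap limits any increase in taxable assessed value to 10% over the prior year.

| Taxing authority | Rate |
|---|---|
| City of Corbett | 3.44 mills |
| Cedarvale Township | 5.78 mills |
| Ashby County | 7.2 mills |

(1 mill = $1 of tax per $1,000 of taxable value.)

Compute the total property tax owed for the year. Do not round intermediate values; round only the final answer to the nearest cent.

$1,208.35

Uncapped assessed value = $147,670 × 0.616 = $90,964.72
Cap limit = $66,900 × 1.1 = $73,590
Taxable assessed value = min($90,964.72, $73,590) = $73,590 (cap binds)
City of Corbett: $73,590 × 0.00344 = $253.1496
Cedarvale Township: $73,590 × 0.00578 = $425.3502
Ashby County: $73,590 × 0.0072 = $529.848
Total = $1,208.3478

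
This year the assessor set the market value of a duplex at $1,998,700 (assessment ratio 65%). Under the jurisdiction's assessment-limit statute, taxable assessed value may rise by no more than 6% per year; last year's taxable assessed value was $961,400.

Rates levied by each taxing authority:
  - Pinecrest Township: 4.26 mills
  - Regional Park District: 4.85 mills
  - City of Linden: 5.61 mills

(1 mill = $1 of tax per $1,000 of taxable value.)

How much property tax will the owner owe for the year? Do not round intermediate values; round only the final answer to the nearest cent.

$15,000.92

Uncapped assessed value = $1,998,700 × 0.65 = $1,299,155
Cap limit = $961,400 × 1.06 = $1,019,084
Taxable assessed value = min($1,299,155, $1,019,084) = $1,019,084 (cap binds)
Pinecrest Township: $1,019,084 × 0.00426 = $4,341.29784
Regional Park District: $1,019,084 × 0.00485 = $4,942.5574
City of Linden: $1,019,084 × 0.00561 = $5,717.06124
Total = $15,000.91648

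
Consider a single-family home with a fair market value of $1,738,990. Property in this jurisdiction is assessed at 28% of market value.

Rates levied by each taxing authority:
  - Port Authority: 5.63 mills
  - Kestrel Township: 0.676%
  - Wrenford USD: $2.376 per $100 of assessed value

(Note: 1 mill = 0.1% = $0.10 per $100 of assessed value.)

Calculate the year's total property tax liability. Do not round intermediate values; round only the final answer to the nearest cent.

$17,602.06

Assessed value = $1,738,990 × 0.28 = $486,917.2
Port Authority: $486,917.2 × 0.00563 = $2,741.343836
Kestrel Township: $486,917.2 × 0.00676 = $3,291.560272
Wrenford USD: $486,917.2 × 0.02376 = $11,569.152672
Total = $17,602.05678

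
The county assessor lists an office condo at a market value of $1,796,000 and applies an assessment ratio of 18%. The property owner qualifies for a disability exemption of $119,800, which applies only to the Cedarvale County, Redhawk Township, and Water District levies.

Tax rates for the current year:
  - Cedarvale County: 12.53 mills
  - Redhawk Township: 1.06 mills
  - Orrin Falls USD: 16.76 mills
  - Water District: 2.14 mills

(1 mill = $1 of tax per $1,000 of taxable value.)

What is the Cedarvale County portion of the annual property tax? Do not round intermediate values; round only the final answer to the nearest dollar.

$2,550

Assessed value = $1,796,000 × 0.18 = $323,280
Cedarvale County taxable value = $323,280 − $119,800 = $203,480
Cedarvale County levy = $203,480 × 0.01253 = $2,549.6044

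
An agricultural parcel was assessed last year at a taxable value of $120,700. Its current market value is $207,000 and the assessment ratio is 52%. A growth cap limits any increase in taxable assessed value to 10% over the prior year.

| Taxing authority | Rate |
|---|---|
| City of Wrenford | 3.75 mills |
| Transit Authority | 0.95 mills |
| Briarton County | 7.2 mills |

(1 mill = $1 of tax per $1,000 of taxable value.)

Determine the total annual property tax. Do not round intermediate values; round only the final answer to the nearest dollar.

Uncapped assessed value = $207,000 × 0.52 = $107,640
Cap limit = $120,700 × 1.1 = $132,770
Taxable assessed value = min($107,640, $132,770) = $107,640 (cap does not bind)
City of Wrenford: $107,640 × 0.00375 = $403.65
Transit Authority: $107,640 × 0.00095 = $102.258
Briarton County: $107,640 × 0.0072 = $775.008
Total = $1,280.916

$1,281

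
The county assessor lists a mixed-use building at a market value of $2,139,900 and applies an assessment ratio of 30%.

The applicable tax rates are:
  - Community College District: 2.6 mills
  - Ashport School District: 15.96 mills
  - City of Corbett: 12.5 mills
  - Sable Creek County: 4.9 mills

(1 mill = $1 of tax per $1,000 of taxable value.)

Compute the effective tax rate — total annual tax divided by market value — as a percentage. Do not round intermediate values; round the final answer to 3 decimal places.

Assessed value = $2,139,900 × 0.3 = $641,970
Community College District: $641,970 × 0.0026 = $1,669.122
Ashport School District: $641,970 × 0.01596 = $10,245.8412
City of Corbett: $641,970 × 0.0125 = $8,024.625
Sable Creek County: $641,970 × 0.0049 = $3,145.653
Total tax = $23,085.2412
Effective rate = $23,085.2412 ÷ $2,139,900 = 1.079% of market value

1.079%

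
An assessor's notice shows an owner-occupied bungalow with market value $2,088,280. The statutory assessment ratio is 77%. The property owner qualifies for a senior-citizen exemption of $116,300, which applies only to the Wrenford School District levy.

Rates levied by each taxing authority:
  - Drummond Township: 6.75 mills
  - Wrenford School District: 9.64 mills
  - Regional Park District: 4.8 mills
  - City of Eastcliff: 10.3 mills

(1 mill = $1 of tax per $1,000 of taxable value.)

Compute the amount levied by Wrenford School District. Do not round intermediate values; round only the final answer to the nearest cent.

Assessed value = $2,088,280 × 0.77 = $1,607,975.6
Wrenford School District taxable value = $1,607,975.6 − $116,300 = $1,491,675.6
Wrenford School District levy = $1,491,675.6 × 0.00964 = $14,379.752784

$14,379.75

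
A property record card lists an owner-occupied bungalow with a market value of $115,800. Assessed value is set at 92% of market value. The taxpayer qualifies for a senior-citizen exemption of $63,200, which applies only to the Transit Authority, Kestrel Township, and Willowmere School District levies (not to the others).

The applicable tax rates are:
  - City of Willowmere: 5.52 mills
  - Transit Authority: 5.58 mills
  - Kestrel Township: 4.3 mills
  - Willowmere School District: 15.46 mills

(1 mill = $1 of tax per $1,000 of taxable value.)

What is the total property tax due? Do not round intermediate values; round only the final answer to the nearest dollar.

Assessed value = $115,800 × 0.92 = $106,536
City of Willowmere: $106,536 × 0.00552 = $588.07872
Transit Authority: ($106,536 − $63,200) × 0.00558 = $43,336 × 0.00558 = $241.81488
Kestrel Township: ($106,536 − $63,200) × 0.0043 = $43,336 × 0.0043 = $186.3448
Willowmere School District: ($106,536 − $63,200) × 0.01546 = $43,336 × 0.01546 = $669.97456
Total = $1,686.21296

$1,686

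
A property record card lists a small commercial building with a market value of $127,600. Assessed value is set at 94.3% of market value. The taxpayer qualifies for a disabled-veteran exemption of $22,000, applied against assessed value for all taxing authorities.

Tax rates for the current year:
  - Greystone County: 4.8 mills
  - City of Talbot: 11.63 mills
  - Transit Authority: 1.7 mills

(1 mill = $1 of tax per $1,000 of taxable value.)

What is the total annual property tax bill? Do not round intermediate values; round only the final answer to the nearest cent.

Assessed value = $127,600 × 0.943 = $120,326.8
Taxable value = $120,326.8 − $22,000 = $98,326.8
Greystone County: $98,326.8 × 0.0048 = $471.96864
City of Talbot: $98,326.8 × 0.01163 = $1,143.540684
Transit Authority: $98,326.8 × 0.0017 = $167.15556
Total = $471.96864 + $1,143.540684 + $167.15556 = $1,782.664884

$1,782.66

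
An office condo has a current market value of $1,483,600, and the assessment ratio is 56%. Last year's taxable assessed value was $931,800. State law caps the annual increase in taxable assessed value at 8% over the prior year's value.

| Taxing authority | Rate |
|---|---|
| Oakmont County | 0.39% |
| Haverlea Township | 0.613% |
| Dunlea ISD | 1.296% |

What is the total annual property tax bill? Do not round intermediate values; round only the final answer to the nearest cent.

$19,100.46

Uncapped assessed value = $1,483,600 × 0.56 = $830,816
Cap limit = $931,800 × 1.08 = $1,006,344
Taxable assessed value = min($830,816, $1,006,344) = $830,816 (cap does not bind)
Oakmont County: $830,816 × 0.0039 = $3,240.1824
Haverlea Township: $830,816 × 0.00613 = $5,092.90208
Dunlea ISD: $830,816 × 0.01296 = $10,767.37536
Total = $19,100.45984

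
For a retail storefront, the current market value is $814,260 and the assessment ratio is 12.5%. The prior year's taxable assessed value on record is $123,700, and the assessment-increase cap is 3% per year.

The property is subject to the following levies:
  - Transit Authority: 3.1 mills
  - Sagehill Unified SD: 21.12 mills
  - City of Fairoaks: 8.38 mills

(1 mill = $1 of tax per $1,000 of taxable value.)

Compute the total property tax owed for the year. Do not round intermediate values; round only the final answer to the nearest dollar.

Uncapped assessed value = $814,260 × 0.125 = $101,782.5
Cap limit = $123,700 × 1.03 = $127,411
Taxable assessed value = min($101,782.5, $127,411) = $101,782.5 (cap does not bind)
Transit Authority: $101,782.5 × 0.0031 = $315.52575
Sagehill Unified SD: $101,782.5 × 0.02112 = $2,149.6464
City of Fairoaks: $101,782.5 × 0.00838 = $852.93735
Total = $3,318.1095

$3,318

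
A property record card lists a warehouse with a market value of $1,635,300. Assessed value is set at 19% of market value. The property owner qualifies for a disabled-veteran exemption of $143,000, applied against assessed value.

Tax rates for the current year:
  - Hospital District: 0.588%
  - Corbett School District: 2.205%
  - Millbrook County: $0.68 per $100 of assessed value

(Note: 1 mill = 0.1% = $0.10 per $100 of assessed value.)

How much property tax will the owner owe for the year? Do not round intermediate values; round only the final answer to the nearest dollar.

$5,824

Assessed value = $1,635,300 × 0.19 = $310,707
Taxable value = $310,707 − $143,000 = $167,707
Hospital District: $167,707 × 0.00588 = $986.11716
Corbett School District: $167,707 × 0.02205 = $3,697.93935
Millbrook County: $167,707 × 0.0068 = $1,140.4076
Total = $5,824.46411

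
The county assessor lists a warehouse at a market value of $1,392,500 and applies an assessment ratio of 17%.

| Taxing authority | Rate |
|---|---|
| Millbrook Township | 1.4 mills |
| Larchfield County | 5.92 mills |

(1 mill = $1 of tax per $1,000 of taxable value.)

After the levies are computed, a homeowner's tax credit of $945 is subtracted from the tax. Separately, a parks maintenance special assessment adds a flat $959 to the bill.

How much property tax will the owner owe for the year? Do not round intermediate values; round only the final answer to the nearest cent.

$1,746.83

Assessed value = $1,392,500 × 0.17 = $236,725
Millbrook Township: $236,725 × 0.0014 = $331.415
Larchfield County: $236,725 × 0.00592 = $1,401.412
Levies subtotal = $1,732.827
After credit = $1,732.827 − $945 = $787.827
Total = $787.827 + $959 = $1,746.827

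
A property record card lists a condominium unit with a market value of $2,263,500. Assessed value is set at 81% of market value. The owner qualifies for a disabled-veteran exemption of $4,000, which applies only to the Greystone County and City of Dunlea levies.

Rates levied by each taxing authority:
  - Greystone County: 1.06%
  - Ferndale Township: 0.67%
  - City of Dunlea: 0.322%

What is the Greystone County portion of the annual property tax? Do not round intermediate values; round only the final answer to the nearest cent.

Assessed value = $2,263,500 × 0.81 = $1,833,435
Greystone County taxable value = $1,833,435 − $4,000 = $1,829,435
Greystone County levy = $1,829,435 × 0.0106 = $19,392.011

$19,392.01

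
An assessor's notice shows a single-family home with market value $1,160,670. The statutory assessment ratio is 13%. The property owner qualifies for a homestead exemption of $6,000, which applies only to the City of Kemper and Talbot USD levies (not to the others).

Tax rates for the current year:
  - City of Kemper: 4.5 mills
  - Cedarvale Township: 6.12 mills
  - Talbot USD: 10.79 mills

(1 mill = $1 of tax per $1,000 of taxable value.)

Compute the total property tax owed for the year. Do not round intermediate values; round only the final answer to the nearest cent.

$3,138.75

Assessed value = $1,160,670 × 0.13 = $150,887.1
City of Kemper: ($150,887.1 − $6,000) × 0.0045 = $144,887.1 × 0.0045 = $651.99195
Cedarvale Township: $150,887.1 × 0.00612 = $923.429052
Talbot USD: ($150,887.1 − $6,000) × 0.01079 = $144,887.1 × 0.01079 = $1,563.331809
Total = $3,138.752811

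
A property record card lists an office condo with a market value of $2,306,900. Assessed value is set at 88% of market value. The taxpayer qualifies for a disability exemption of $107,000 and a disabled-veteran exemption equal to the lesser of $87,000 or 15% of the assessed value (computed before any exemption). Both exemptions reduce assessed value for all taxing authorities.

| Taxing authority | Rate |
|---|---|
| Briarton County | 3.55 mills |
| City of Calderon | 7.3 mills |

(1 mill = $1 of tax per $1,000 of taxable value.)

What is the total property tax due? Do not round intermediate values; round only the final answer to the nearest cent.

Assessed value = $2,306,900 × 0.88 = $2,030,072
Disabled-veteran exemption = min($87,000, 15% × $2,030,072) = min($87,000, $304,510.8) = $87,000 (dollar cap binds)
Taxable value = $2,030,072 − $107,000 − $87,000 = $1,836,072
Briarton County: $1,836,072 × 0.00355 = $6,518.0556
City of Calderon: $1,836,072 × 0.0073 = $13,403.3256
Total = $19,921.3812

$19,921.38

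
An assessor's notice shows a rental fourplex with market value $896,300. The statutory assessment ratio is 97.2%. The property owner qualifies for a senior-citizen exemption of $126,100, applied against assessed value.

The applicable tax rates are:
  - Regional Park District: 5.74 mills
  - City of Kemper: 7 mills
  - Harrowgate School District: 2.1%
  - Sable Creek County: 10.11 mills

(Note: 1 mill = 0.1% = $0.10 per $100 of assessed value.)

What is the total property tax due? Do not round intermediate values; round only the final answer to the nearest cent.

$32,672.79

Assessed value = $896,300 × 0.972 = $871,203.6
Taxable value = $871,203.6 − $126,100 = $745,103.6
Regional Park District: $745,103.6 × 0.00574 = $4,276.894664
City of Kemper: $745,103.6 × 0.007 = $5,215.7252
Harrowgate School District: $745,103.6 × 0.021 = $15,647.1756
Sable Creek County: $745,103.6 × 0.01011 = $7,532.997396
Total = $32,672.79286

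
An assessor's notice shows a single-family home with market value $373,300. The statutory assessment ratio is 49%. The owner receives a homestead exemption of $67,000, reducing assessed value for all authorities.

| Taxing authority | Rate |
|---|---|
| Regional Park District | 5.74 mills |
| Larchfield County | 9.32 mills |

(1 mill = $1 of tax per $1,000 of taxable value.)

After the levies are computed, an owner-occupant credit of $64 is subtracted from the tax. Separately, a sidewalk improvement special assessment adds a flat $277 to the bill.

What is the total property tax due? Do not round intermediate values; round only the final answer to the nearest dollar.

$1,959

Assessed value = $373,300 × 0.49 = $182,917
Taxable value = $182,917 − $67,000 = $115,917
Regional Park District: $115,917 × 0.00574 = $665.36358
Larchfield County: $115,917 × 0.00932 = $1,080.34644
Levies subtotal = $1,745.71002
After credit = $1,745.71002 − $64 = $1,681.71002
Total = $1,681.71002 + $277 = $1,958.71002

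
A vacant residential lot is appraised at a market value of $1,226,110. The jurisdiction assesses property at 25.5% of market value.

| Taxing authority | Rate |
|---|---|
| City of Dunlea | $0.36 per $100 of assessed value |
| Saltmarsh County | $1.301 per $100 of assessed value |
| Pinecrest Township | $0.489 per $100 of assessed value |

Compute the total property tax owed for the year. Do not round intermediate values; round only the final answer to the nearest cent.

$6,722.15

Assessed value = $1,226,110 × 0.255 = $312,658.05
City of Dunlea: $312,658.05 × 0.0036 = $1,125.56898
Saltmarsh County: $312,658.05 × 0.01301 = $4,067.6812305
Pinecrest Township: $312,658.05 × 0.00489 = $1,528.8978645
Total = $1,125.56898 + $4,067.6812305 + $1,528.8978645 = $6,722.148075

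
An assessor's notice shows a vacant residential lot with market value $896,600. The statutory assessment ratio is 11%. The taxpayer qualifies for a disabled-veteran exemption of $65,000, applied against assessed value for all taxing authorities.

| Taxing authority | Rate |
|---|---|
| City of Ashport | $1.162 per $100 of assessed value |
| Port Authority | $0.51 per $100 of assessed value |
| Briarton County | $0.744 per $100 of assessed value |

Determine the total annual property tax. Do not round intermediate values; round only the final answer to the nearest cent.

$812.40

Assessed value = $896,600 × 0.11 = $98,626
Taxable value = $98,626 − $65,000 = $33,626
City of Ashport: $33,626 × 0.01162 = $390.73412
Port Authority: $33,626 × 0.0051 = $171.4926
Briarton County: $33,626 × 0.00744 = $250.17744
Total = $390.73412 + $171.4926 + $250.17744 = $812.40416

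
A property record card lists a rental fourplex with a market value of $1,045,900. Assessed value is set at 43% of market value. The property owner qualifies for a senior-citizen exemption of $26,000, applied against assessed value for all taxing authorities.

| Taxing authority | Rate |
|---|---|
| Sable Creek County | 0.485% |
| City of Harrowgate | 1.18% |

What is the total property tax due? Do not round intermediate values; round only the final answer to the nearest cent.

$7,055.22

Assessed value = $1,045,900 × 0.43 = $449,737
Taxable value = $449,737 − $26,000 = $423,737
Sable Creek County: $423,737 × 0.00485 = $2,055.12445
City of Harrowgate: $423,737 × 0.0118 = $5,000.0966
Total = $2,055.12445 + $5,000.0966 = $7,055.22105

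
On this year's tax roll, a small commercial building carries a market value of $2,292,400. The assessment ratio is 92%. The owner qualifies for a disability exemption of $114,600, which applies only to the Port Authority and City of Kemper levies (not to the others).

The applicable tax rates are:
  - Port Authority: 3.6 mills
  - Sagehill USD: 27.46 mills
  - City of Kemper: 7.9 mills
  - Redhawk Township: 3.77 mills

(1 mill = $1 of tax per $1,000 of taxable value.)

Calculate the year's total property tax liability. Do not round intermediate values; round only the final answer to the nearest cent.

$88,800.01

Assessed value = $2,292,400 × 0.92 = $2,109,008
Port Authority: ($2,109,008 − $114,600) × 0.0036 = $1,994,408 × 0.0036 = $7,179.8688
Sagehill USD: $2,109,008 × 0.02746 = $57,913.35968
City of Kemper: ($2,109,008 − $114,600) × 0.0079 = $1,994,408 × 0.0079 = $15,755.8232
Redhawk Township: $2,109,008 × 0.00377 = $7,950.96016
Total = $88,800.01184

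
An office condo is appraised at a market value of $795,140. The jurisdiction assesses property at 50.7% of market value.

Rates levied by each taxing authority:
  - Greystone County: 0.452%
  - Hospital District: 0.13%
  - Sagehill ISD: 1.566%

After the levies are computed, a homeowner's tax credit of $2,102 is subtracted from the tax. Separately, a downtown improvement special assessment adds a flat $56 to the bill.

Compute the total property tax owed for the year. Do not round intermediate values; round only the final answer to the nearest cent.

$6,613.36

Assessed value = $795,140 × 0.507 = $403,135.98
Greystone County: $403,135.98 × 0.00452 = $1,822.1746296
Hospital District: $403,135.98 × 0.0013 = $524.076774
Sagehill ISD: $403,135.98 × 0.01566 = $6,313.1094468
Levies subtotal = $8,659.3608504
After credit = $8,659.3608504 − $2,102 = $6,557.3608504
Total = $6,557.3608504 + $56 = $6,613.3608504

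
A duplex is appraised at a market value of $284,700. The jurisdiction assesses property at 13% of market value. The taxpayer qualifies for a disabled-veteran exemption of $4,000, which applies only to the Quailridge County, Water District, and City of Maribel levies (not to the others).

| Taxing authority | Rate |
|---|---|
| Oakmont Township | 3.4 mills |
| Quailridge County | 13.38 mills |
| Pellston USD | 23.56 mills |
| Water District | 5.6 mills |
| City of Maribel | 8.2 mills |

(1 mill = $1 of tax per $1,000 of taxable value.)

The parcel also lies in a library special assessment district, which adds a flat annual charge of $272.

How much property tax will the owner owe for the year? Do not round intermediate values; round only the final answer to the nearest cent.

$2,167.06

Assessed value = $284,700 × 0.13 = $37,011
Oakmont Township: $37,011 × 0.0034 = $125.8374
Quailridge County: ($37,011 − $4,000) × 0.01338 = $33,011 × 0.01338 = $441.68718
Pellston USD: $37,011 × 0.02356 = $871.97916
Water District: ($37,011 − $4,000) × 0.0056 = $33,011 × 0.0056 = $184.8616
City of Maribel: ($37,011 − $4,000) × 0.0082 = $33,011 × 0.0082 = $270.6902
Levies subtotal = $1,895.05554
Total = $1,895.05554 + $272 = $2,167.05554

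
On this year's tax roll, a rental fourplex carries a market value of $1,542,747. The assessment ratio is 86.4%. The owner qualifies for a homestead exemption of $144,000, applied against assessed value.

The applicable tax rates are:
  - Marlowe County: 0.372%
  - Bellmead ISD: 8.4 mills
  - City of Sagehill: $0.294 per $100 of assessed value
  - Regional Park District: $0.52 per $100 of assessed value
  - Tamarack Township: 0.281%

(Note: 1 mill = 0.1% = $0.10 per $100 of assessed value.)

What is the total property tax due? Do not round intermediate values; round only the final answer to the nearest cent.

$27,428.69

Assessed value = $1,542,747 × 0.864 = $1,332,933.408
Taxable value = $1,332,933.408 − $144,000 = $1,188,933.408
Marlowe County: $1,188,933.408 × 0.00372 = $4,422.83227776
Bellmead ISD: $1,188,933.408 × 0.0084 = $9,987.0406272
City of Sagehill: $1,188,933.408 × 0.00294 = $3,495.46421952
Regional Park District: $1,188,933.408 × 0.0052 = $6,182.4537216
Tamarack Township: $1,188,933.408 × 0.00281 = $3,340.90287648
Total = $27,428.69372256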